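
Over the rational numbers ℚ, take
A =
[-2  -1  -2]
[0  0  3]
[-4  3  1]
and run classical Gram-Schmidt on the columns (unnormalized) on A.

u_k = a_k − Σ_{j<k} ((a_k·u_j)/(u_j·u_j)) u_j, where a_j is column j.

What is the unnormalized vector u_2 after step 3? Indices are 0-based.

u_2 = (0, 3, 0)

Step 1: u_0 = a_0 = (-2, 0, -4).
Step 2: u_1 = a_1 − (-1/2)·u_0 = (-2, 0, 1).
Step 3: u_2 = a_2 − (0)·u_0 − (1)·u_1 = (0, 3, 0).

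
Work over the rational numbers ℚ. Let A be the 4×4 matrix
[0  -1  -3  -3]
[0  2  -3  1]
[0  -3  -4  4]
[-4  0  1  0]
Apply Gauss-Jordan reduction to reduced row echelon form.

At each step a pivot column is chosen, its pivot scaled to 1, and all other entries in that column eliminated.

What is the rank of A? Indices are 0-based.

step 1: exchange rows 0,3
step 1: normalize row 0 (÷-4) = (1, 0, -1/4, 0)
step 2: normalize row 1 (÷2) = (0, 1, -3/2, 1/2)
  row 2: subtract -3×row1 = (0, 0, -17/2, 11/2)
  row 3: subtract -1×row1 = (0, 0, -9/2, -5/2)
step 3: normalize row 2 (÷-17/2) = (0, 0, 1, -11/17)
  row 0: subtract -1/4×row2 = (1, 0, 0, -11/68)
  row 1: subtract -3/2×row2 = (0, 1, 0, -8/17)
  row 3: subtract -9/2×row2 = (0, 0, 0, -92/17)
step 4: normalize row 3 (÷-92/17) = (0, 0, 0, 1)
  row 0: subtract -11/68×row3 = (1, 0, 0, 0)
  row 1: subtract -8/17×row3 = (0, 1, 0, 0)
  row 2: subtract -11/17×row3 = (0, 0, 1, 0)

rank = 4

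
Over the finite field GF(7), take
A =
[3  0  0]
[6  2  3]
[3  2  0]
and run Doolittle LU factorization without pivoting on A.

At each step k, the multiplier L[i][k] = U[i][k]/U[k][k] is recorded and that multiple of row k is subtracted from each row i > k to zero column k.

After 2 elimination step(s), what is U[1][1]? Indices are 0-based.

k=0: U[0][0]=3
  eliminate (1,0): mult=2, new row 1: (0, 2, 3); set L[1][0]=2
  eliminate (2,0): mult=1, new row 2: (0, 2, 0); set L[2][0]=1
k=1: U[1][1]=2
  eliminate (2,1): mult=1, new row 2: (0, 0, 4); set L[2][1]=1

U[1][1] = 2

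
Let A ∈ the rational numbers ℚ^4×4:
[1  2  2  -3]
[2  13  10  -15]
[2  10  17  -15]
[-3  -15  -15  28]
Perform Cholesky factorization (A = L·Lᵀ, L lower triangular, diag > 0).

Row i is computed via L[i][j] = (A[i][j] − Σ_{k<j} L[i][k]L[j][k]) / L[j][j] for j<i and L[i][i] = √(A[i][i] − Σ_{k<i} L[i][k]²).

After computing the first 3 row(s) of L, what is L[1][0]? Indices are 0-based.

Step 1: L[0][0] = √(1) = 1.
  L[1][0] = (2) / L[0][0] = 2.
Step 2: L[1][1] = √(9) = 3.
  L[2][0] = (2) / L[0][0] = 2.
  L[2][1] = (6) / L[1][1] = 2.
Step 3: L[2][2] = √(9) = 3.

L[1][0] = 2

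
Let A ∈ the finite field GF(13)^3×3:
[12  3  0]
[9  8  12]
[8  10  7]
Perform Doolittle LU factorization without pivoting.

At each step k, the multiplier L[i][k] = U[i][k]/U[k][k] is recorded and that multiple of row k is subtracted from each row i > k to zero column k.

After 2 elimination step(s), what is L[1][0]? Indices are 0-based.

k=0: U[0][0]=12
  eliminate (1,0): mult=4, new row 1: (0, 9, 12); set L[1][0]=4
  eliminate (2,0): mult=5, new row 2: (0, 8, 7); set L[2][0]=5
k=1: U[1][1]=9
  eliminate (2,1): mult=11, new row 2: (0, 0, 5); set L[2][1]=11

L[1][0] = 4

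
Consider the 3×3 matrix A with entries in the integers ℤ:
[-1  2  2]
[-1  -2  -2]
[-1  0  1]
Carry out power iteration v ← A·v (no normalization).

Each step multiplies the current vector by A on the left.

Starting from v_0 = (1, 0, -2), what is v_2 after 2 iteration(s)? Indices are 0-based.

v_0 = (1, 0, -2).
v_1 = A·v_0 = (-5, 3, -3).
v_2 = A·v_1 = (5, 5, 2).

v_2 = (5, 5, 2)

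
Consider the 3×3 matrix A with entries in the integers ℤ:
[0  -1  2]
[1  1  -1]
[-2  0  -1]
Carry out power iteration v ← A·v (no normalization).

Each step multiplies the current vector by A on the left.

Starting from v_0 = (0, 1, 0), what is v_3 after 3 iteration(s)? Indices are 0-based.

v_3 = (4, -3, 0)

v_0 = (0, 1, 0).
v_1 = A·v_0 = (-1, 1, 0).
v_2 = A·v_1 = (-1, 0, 2).
v_3 = A·v_2 = (4, -3, 0).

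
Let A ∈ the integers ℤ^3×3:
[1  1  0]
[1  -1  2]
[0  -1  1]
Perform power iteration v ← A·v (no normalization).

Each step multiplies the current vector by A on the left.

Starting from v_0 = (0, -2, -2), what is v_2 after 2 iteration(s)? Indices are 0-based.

v_0 = (0, -2, -2).
v_1 = A·v_0 = (-2, -2, 0).
v_2 = A·v_1 = (-4, 0, 2).

v_2 = (-4, 0, 2)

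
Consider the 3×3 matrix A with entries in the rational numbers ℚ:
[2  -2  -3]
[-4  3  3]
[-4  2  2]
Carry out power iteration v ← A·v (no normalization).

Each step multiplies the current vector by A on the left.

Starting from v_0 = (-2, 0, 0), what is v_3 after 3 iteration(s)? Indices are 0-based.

v_0 = (-2, 0, 0).
v_1 = A·v_0 = (-4, 8, 8).
v_2 = A·v_1 = (-48, 64, 48).
v_3 = A·v_2 = (-368, 528, 416).

v_3 = (-368, 528, 416)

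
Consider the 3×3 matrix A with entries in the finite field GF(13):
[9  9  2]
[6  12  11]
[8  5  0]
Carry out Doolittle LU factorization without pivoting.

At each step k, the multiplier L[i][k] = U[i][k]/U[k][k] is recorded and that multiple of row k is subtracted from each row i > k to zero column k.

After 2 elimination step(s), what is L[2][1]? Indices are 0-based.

[col 0] pivot 9
  R1 -= 5*R0 → (0, 6, 1)  (L[1][0] := 5)
  R2 -= 11*R0 → (0, 10, 4)  (L[2][0] := 11)
[col 1] pivot 6
  R2 -= 6*R1 → (0, 0, 11)  (L[2][1] := 6)

L[2][1] = 6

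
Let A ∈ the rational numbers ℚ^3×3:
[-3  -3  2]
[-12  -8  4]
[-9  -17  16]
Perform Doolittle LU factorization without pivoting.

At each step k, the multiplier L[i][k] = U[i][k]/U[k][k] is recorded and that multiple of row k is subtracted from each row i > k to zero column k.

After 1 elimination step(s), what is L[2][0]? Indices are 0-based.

Step 1: pivot at (0,0) is -3.
  row1 ← row1 − (4)·row0  ⇒  L[1][0]=4, U row1=(0, 4, -4)
  row2 ← row2 − (3)·row0  ⇒  L[2][0]=3, U row2=(0, -8, 10)

L[2][0] = 3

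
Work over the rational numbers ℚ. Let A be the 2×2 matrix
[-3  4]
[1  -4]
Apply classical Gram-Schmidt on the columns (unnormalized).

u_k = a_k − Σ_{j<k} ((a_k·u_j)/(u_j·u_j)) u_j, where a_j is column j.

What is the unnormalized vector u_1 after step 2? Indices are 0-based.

u_1 = (-4/5, -12/5)

Step 1: u_0 = a_0 = (-3, 1).
Step 2: u_1 = a_1 − (-8/5)·u_0 = (-4/5, -12/5).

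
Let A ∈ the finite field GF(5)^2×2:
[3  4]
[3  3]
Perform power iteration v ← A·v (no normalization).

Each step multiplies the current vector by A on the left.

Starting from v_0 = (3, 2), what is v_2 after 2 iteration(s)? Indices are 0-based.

v_0 = (3, 2).
v_1 = A·v_0 = (2, 0).
v_2 = A·v_1 = (1, 1).

v_2 = (1, 1)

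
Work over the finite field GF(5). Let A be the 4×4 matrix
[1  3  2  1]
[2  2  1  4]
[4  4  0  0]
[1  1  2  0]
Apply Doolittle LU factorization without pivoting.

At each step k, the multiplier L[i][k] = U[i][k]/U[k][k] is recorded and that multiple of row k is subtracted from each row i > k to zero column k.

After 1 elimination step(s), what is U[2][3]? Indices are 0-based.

U[2][3] = 1

[col 0] pivot 1
  R1 -= 2*R0 → (0, 1, 2, 2)  (L[1][0] := 2)
  R2 -= 4*R0 → (0, 2, 2, 1)  (L[2][0] := 4)
  R3 -= 1*R0 → (0, 3, 0, 4)  (L[3][0] := 1)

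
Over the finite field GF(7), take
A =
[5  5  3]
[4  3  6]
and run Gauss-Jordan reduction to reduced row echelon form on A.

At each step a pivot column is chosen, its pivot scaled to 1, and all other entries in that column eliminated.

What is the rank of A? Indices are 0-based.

rank = 2

pivot(0,0)=5: scale R0 → (1, 1, 2)
  clear (1,0): R1 −= (4)R0 → (0, 6, 5)
pivot(1,1)=6: scale R1 → (0, 1, 2)
  clear (0,1): R0 −= (1)R1 → (1, 0, 0)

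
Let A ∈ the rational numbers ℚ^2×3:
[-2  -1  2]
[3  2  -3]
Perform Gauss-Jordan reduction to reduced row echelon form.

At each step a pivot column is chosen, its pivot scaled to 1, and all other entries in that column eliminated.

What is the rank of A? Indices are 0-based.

[1] R0 /= -2  ⇒  (1, 1/2, -1)
     R1 -= 3·R0  ⇒  (0, 1/2, 0)
[2] R1 /= 1/2  ⇒  (0, 1, 0)
     R0 -= 1/2·R1  ⇒  (1, 0, -1)

rank = 2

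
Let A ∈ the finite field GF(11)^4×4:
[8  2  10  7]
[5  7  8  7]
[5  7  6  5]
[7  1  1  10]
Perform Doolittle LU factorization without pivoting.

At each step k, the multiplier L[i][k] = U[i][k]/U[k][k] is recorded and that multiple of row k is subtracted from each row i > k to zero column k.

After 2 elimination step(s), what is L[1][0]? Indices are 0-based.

L[1][0] = 2

[col 0] pivot 8
  R1 -= 2*R0 → (0, 3, 10, 4)  (L[1][0] := 2)
  R2 -= 2*R0 → (0, 3, 8, 2)  (L[2][0] := 2)
  R3 -= 5*R0 → (0, 2, 6, 8)  (L[3][0] := 5)
[col 1] pivot 3
  R2 -= 1*R1 → (0, 0, 9, 9)  (L[2][1] := 1)
  R3 -= 8*R1 → (0, 0, 3, 9)  (L[3][1] := 8)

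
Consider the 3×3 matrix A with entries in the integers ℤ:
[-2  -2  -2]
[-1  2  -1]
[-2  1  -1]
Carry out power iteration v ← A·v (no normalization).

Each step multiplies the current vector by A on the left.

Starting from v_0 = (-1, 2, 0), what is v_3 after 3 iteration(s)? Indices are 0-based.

v_3 = (2, 25, 31)

v_0 = (-1, 2, 0).
v_1 = A·v_0 = (-2, 5, 4).
v_2 = A·v_1 = (-14, 8, 5).
v_3 = A·v_2 = (2, 25, 31).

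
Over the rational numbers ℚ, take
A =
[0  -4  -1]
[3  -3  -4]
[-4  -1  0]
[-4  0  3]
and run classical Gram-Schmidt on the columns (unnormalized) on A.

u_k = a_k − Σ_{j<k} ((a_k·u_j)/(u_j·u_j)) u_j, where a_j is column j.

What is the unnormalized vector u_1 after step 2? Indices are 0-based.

u_1 = (-4, -108/41, -61/41, -20/41)

Step 1: u_0 = a_0 = (0, 3, -4, -4).
Step 2: u_1 = a_1 − (-5/41)·u_0 = (-4, -108/41, -61/41, -20/41).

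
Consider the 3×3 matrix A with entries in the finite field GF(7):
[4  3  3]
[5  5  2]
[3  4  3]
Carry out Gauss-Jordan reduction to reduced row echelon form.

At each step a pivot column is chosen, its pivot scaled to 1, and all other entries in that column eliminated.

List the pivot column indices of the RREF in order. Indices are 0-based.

step 1: normalize row 0 (÷4) = (1, 6, 6)
  row 1: subtract 5×row0 = (0, 3, 0)
  row 2: subtract 3×row0 = (0, 0, 6)
step 2: normalize row 1 (÷3) = (0, 1, 0)
  row 0: subtract 6×row1 = (1, 0, 6)
step 3: normalize row 2 (÷6) = (0, 0, 1)
  row 0: subtract 6×row2 = (1, 0, 0)

pivot columns: 0, 1, 2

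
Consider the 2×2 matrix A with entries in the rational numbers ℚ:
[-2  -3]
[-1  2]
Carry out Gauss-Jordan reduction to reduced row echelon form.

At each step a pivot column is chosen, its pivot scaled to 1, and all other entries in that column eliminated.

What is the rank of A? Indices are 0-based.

pivot(0,0)=-2: scale R0 → (1, 3/2)
  clear (1,0): R1 −= (-1)R0 → (0, 7/2)
pivot(1,1)=7/2: scale R1 → (0, 1)
  clear (0,1): R0 −= (3/2)R1 → (1, 0)

rank = 2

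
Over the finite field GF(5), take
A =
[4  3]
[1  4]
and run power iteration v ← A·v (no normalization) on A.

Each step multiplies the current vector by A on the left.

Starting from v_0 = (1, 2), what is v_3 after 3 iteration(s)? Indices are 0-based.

v_3 = (1, 1)

v_0 = (1, 2).
v_1 = A·v_0 = (0, 4).
v_2 = A·v_1 = (2, 1).
v_3 = A·v_2 = (1, 1).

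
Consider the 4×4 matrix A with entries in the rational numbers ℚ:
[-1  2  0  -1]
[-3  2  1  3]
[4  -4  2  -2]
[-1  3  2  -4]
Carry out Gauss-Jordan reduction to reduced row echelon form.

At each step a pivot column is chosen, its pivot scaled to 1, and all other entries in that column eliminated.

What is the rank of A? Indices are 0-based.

[1] R0 /= -1  ⇒  (1, -2, 0, 1)
     R1 -= -3·R0  ⇒  (0, -4, 1, 6)
     R2 -= 4·R0  ⇒  (0, 4, 2, -6)
     R3 -= -1·R0  ⇒  (0, 1, 2, -3)
[2] R1 /= -4  ⇒  (0, 1, -1/4, -3/2)
     R0 -= -2·R1  ⇒  (1, 0, -1/2, -2)
     R2 -= 4·R1  ⇒  (0, 0, 3, 0)
     R3 -= 1·R1  ⇒  (0, 0, 9/4, -3/2)
[3] R2 /= 3  ⇒  (0, 0, 1, 0)
     R0 -= -1/2·R2  ⇒  (1, 0, 0, -2)
     R1 -= -1/4·R2  ⇒  (0, 1, 0, -3/2)
     R3 -= 9/4·R2  ⇒  (0, 0, 0, -3/2)
[4] R3 /= -3/2  ⇒  (0, 0, 0, 1)
     R0 -= -2·R3  ⇒  (1, 0, 0, 0)
     R1 -= -3/2·R3  ⇒  (0, 1, 0, 0)

rank = 4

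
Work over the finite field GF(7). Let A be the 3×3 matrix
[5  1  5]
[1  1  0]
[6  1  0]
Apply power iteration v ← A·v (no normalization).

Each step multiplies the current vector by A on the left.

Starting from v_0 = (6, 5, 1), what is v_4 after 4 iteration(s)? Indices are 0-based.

v_0 = (6, 5, 1).
v_1 = A·v_0 = (5, 4, 6).
v_2 = A·v_1 = (3, 2, 6).
v_3 = A·v_2 = (5, 5, 6).
v_4 = A·v_3 = (4, 3, 0).

v_4 = (4, 3, 0)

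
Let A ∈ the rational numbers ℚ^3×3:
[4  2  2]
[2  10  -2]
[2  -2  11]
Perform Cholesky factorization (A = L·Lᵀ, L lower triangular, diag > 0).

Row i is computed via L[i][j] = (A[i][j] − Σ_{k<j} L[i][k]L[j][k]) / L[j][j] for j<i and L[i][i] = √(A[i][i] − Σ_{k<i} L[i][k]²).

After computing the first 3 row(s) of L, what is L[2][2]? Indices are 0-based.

Step 1: L[0][0] = √(4) = 2.
  L[1][0] = (2) / L[0][0] = 1.
Step 2: L[1][1] = √(9) = 3.
  L[2][0] = (2) / L[0][0] = 1.
  L[2][1] = (-3) / L[1][1] = -1.
Step 3: L[2][2] = √(9) = 3.

L[2][2] = 3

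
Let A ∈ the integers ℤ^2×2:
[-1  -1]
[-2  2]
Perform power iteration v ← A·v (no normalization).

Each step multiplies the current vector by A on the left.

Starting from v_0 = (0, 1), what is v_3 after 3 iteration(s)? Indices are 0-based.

v_0 = (0, 1).
v_1 = A·v_0 = (-1, 2).
v_2 = A·v_1 = (-1, 6).
v_3 = A·v_2 = (-5, 14).

v_3 = (-5, 14)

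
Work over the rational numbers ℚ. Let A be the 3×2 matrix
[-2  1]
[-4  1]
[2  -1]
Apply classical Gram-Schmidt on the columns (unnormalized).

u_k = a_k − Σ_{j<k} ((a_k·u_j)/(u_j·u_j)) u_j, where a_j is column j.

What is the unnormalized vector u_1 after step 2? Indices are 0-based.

u_1 = (1/3, -1/3, -1/3)

Step 1: u_0 = a_0 = (-2, -4, 2).
Step 2: u_1 = a_1 − (-1/3)·u_0 = (1/3, -1/3, -1/3).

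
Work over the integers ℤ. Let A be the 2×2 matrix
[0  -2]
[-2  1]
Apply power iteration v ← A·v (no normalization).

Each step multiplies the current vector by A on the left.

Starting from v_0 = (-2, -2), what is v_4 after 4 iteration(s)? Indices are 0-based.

v_4 = (-4, -22)

v_0 = (-2, -2).
v_1 = A·v_0 = (4, 2).
v_2 = A·v_1 = (-4, -6).
v_3 = A·v_2 = (12, 2).
v_4 = A·v_3 = (-4, -22).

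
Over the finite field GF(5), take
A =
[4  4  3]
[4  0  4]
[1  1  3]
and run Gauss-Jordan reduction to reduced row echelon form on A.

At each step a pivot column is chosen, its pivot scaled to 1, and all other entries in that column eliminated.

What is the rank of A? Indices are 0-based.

[1] R0 /= 4  ⇒  (1, 1, 2)
     R1 -= 4·R0  ⇒  (0, 1, 1)
     R2 -= 1·R0  ⇒  (0, 0, 1)
[2] R1 /= 1  ⇒  (0, 1, 1)
     R0 -= 1·R1  ⇒  (1, 0, 1)
[3] R2 /= 1  ⇒  (0, 0, 1)
     R0 -= 1·R2  ⇒  (1, 0, 0)
     R1 -= 1·R2  ⇒  (0, 1, 0)

rank = 3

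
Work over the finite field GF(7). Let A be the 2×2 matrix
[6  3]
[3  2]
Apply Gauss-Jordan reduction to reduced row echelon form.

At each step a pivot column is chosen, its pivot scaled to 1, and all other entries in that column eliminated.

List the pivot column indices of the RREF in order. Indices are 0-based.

step 1: normalize row 0 (÷6) = (1, 4)
  row 1: subtract 3×row0 = (0, 4)
step 2: normalize row 1 (÷4) = (0, 1)
  row 0: subtract 4×row1 = (1, 0)

pivot columns: 0, 1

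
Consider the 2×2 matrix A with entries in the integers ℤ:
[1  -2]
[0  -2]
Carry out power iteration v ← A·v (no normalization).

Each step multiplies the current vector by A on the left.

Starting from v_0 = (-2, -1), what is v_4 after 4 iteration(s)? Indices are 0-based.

v_0 = (-2, -1).
v_1 = A·v_0 = (0, 2).
v_2 = A·v_1 = (-4, -4).
v_3 = A·v_2 = (4, 8).
v_4 = A·v_3 = (-12, -16).

v_4 = (-12, -16)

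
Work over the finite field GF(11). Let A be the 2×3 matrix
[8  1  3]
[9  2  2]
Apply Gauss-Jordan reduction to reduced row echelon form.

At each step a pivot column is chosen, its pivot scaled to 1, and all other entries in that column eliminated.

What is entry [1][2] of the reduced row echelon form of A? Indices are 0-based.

[1] R0 /= 8  ⇒  (1, 7, 10)
     R1 -= 9·R0  ⇒  (0, 5, 0)
[2] R1 /= 5  ⇒  (0, 1, 0)
     R0 -= 7·R1  ⇒  (1, 0, 10)

M[1][2] = 0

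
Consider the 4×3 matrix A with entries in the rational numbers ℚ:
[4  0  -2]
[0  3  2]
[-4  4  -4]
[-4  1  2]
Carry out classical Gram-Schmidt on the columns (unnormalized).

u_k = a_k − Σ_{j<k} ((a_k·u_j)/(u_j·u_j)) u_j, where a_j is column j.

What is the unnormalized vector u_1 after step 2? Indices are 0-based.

Step 1: u_0 = a_0 = (4, 0, -4, -4).
Step 2: u_1 = a_1 − (-5/12)·u_0 = (5/3, 3, 7/3, -2/3).

u_1 = (5/3, 3, 7/3, -2/3)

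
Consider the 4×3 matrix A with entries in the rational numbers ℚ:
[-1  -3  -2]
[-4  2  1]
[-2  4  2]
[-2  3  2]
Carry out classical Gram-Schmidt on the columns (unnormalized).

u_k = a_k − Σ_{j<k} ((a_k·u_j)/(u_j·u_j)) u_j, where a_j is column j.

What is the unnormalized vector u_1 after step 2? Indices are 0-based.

u_1 = (-94/25, -26/25, 62/25, 37/25)

Step 1: u_0 = a_0 = (-1, -4, -2, -2).
Step 2: u_1 = a_1 − (-19/25)·u_0 = (-94/25, -26/25, 62/25, 37/25).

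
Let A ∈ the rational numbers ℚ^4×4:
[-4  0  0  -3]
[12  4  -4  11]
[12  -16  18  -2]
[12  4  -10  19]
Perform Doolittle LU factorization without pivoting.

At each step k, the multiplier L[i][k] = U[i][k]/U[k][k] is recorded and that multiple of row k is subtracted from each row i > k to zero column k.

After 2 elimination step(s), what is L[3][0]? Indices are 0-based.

[col 0] pivot -4
  R1 -= -3*R0 → (0, 4, -4, 2)  (L[1][0] := -3)
  R2 -= -3*R0 → (0, -16, 18, -11)  (L[2][0] := -3)
  R3 -= -3*R0 → (0, 4, -10, 10)  (L[3][0] := -3)
[col 1] pivot 4
  R2 -= -4*R1 → (0, 0, 2, -3)  (L[2][1] := -4)
  R3 -= 1*R1 → (0, 0, -6, 8)  (L[3][1] := 1)

L[3][0] = -3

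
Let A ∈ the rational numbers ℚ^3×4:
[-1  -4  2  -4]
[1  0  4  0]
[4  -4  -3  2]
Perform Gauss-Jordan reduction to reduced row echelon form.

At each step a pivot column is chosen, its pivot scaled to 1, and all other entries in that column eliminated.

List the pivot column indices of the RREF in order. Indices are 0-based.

pivot columns: 0, 1, 2

pivot(0,0)=-1: scale R0 → (1, 4, -2, 4)
  clear (1,0): R1 −= (1)R0 → (0, -4, 6, -4)
  clear (2,0): R2 −= (4)R0 → (0, -20, 5, -14)
pivot(1,1)=-4: scale R1 → (0, 1, -3/2, 1)
  clear (0,1): R0 −= (4)R1 → (1, 0, 4, 0)
  clear (2,1): R2 −= (-20)R1 → (0, 0, -25, 6)
pivot(2,2)=-25: scale R2 → (0, 0, 1, -6/25)
  clear (0,2): R0 −= (4)R2 → (1, 0, 0, 24/25)
  clear (1,2): R1 −= (-3/2)R2 → (0, 1, 0, 16/25)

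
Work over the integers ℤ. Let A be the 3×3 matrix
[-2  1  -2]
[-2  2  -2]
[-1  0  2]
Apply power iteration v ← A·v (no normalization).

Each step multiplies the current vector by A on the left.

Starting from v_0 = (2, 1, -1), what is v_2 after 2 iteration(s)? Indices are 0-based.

v_2 = (10, 10, -7)

v_0 = (2, 1, -1).
v_1 = A·v_0 = (-1, 0, -4).
v_2 = A·v_1 = (10, 10, -7).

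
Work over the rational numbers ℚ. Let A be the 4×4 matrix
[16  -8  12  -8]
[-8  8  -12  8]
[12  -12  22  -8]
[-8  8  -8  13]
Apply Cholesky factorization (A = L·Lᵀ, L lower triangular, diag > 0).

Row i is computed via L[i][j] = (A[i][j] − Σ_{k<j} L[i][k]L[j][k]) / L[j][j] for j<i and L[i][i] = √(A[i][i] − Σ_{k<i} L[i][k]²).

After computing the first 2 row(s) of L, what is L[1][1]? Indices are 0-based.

Step 1: L[0][0] = √(16) = 4.
  L[1][0] = (-8) / L[0][0] = -2.
Step 2: L[1][1] = √(4) = 2.

L[1][1] = 2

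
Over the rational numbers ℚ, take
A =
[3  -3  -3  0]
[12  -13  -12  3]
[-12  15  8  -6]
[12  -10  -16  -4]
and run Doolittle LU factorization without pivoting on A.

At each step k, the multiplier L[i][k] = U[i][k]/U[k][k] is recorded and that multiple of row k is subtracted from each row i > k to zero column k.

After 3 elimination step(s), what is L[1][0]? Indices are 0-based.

L[1][0] = 4

k=0: U[0][0]=3
  eliminate (1,0): mult=4, new row 1: (0, -1, 0, 3); set L[1][0]=4
  eliminate (2,0): mult=-4, new row 2: (0, 3, -4, -6); set L[2][0]=-4
  eliminate (3,0): mult=4, new row 3: (0, 2, -4, -4); set L[3][0]=4
k=1: U[1][1]=-1
  eliminate (2,1): mult=-3, new row 2: (0, 0, -4, 3); set L[2][1]=-3
  eliminate (3,1): mult=-2, new row 3: (0, 0, -4, 2); set L[3][1]=-2
k=2: U[2][2]=-4
  eliminate (3,2): mult=1, new row 3: (0, 0, 0, -1); set L[3][2]=1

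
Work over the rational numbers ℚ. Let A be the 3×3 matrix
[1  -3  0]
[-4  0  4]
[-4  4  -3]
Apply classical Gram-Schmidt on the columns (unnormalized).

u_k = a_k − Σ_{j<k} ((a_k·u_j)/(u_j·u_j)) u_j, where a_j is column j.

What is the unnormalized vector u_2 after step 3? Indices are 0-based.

Step 1: u_0 = a_0 = (1, -4, -4).
Step 2: u_1 = a_1 − (-19/33)·u_0 = (-80/33, -76/33, 56/33).
Step 3: u_2 = a_2 − (-4/33)·u_0 − (-59/58)·u_1 = (-68/29, 34/29, -51/29).

u_2 = (-68/29, 34/29, -51/29)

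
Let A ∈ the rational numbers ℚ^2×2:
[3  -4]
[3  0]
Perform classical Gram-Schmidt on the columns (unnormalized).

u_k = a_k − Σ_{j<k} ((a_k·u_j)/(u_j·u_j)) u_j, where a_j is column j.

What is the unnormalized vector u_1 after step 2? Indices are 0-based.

u_1 = (-2, 2)

Step 1: u_0 = a_0 = (3, 3).
Step 2: u_1 = a_1 − (-2/3)·u_0 = (-2, 2).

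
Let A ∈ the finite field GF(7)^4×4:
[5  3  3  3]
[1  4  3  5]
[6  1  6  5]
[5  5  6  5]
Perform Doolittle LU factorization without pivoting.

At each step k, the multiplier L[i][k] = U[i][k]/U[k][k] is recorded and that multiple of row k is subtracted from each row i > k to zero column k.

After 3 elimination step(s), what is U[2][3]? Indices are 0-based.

U[2][3] = 6

k=0: U[0][0]=5
  eliminate (1,0): mult=3, new row 1: (0, 2, 1, 3); set L[1][0]=3
  eliminate (2,0): mult=4, new row 2: (0, 3, 1, 0); set L[2][0]=4
  eliminate (3,0): mult=1, new row 3: (0, 2, 3, 2); set L[3][0]=1
k=1: U[1][1]=2
  eliminate (2,1): mult=5, new row 2: (0, 0, 3, 6); set L[2][1]=5
  eliminate (3,1): mult=1, new row 3: (0, 0, 2, 6); set L[3][1]=1
k=2: U[2][2]=3
  eliminate (3,2): mult=3, new row 3: (0, 0, 0, 2); set L[3][2]=3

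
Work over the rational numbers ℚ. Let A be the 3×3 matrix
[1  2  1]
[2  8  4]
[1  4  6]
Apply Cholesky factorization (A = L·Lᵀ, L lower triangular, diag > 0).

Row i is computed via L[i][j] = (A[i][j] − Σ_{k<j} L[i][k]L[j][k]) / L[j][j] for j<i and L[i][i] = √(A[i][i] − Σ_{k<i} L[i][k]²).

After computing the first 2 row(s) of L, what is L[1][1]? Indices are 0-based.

Step 1: L[0][0] = √(1) = 1.
  L[1][0] = (2) / L[0][0] = 2.
Step 2: L[1][1] = √(4) = 2.

L[1][1] = 2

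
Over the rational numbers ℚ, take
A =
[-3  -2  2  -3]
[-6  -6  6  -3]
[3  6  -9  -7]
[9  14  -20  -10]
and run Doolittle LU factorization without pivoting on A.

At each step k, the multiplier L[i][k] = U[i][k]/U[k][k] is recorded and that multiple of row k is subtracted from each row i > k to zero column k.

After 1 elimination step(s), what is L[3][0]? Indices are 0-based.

L[3][0] = -3

[col 0] pivot -3
  R1 -= 2*R0 → (0, -2, 2, 3)  (L[1][0] := 2)
  R2 -= -1*R0 → (0, 4, -7, -10)  (L[2][0] := -1)
  R3 -= -3*R0 → (0, 8, -14, -19)  (L[3][0] := -3)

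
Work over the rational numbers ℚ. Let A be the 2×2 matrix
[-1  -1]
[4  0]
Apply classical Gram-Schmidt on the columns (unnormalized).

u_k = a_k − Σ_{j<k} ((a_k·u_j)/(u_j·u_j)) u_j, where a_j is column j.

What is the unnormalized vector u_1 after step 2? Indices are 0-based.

u_1 = (-16/17, -4/17)

Step 1: u_0 = a_0 = (-1, 4).
Step 2: u_1 = a_1 − (1/17)·u_0 = (-16/17, -4/17).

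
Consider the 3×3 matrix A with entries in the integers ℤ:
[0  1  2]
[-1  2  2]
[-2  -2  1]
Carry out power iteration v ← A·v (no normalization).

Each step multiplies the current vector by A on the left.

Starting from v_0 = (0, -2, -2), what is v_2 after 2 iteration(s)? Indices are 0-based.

v_2 = (-4, -6, 30)

v_0 = (0, -2, -2).
v_1 = A·v_0 = (-6, -8, 2).
v_2 = A·v_1 = (-4, -6, 30).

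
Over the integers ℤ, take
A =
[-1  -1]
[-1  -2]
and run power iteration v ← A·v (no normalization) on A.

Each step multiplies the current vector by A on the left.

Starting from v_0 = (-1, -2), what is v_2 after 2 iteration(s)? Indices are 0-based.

v_0 = (-1, -2).
v_1 = A·v_0 = (3, 5).
v_2 = A·v_1 = (-8, -13).

v_2 = (-8, -13)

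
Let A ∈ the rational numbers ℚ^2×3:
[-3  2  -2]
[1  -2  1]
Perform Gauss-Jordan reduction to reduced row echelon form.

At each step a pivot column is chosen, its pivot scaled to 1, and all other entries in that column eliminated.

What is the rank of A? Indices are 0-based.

rank = 2

step 1: normalize row 0 (÷-3) = (1, -2/3, 2/3)
  row 1: subtract 1×row0 = (0, -4/3, 1/3)
step 2: normalize row 1 (÷-4/3) = (0, 1, -1/4)
  row 0: subtract -2/3×row1 = (1, 0, 1/2)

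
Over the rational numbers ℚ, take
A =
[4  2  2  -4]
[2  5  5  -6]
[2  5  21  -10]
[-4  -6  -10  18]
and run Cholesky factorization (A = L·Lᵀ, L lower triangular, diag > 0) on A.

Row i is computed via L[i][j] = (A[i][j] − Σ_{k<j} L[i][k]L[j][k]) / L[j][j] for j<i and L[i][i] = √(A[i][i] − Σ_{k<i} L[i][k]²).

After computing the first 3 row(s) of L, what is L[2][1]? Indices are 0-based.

L[2][1] = 2

Step 1: L[0][0] = √(4) = 2.
  L[1][0] = (2) / L[0][0] = 1.
Step 2: L[1][1] = √(4) = 2.
  L[2][0] = (2) / L[0][0] = 1.
  L[2][1] = (4) / L[1][1] = 2.
Step 3: L[2][2] = √(16) = 4.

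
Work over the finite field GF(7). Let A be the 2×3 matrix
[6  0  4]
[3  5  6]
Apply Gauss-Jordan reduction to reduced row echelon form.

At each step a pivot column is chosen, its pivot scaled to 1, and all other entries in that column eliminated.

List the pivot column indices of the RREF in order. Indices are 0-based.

[1] R0 /= 6  ⇒  (1, 0, 3)
     R1 -= 3·R0  ⇒  (0, 5, 4)
[2] R1 /= 5  ⇒  (0, 1, 5)

pivot columns: 0, 1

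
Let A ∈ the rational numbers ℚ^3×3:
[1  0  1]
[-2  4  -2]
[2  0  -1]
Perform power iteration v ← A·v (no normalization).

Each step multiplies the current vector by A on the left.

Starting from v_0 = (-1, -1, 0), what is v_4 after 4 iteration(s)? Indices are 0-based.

v_0 = (-1, -1, 0).
v_1 = A·v_0 = (-1, -2, -2).
v_2 = A·v_1 = (-3, -2, 0).
v_3 = A·v_2 = (-3, -2, -6).
v_4 = A·v_3 = (-9, 10, 0).

v_4 = (-9, 10, 0)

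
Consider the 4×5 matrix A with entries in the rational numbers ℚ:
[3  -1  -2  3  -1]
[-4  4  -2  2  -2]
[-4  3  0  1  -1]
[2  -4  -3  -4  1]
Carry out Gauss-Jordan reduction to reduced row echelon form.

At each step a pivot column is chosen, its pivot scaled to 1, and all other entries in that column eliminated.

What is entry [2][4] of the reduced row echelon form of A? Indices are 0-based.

[1] R0 /= 3  ⇒  (1, -1/3, -2/3, 1, -1/3)
     R1 -= -4·R0  ⇒  (0, 8/3, -14/3, 6, -10/3)
     R2 -= -4·R0  ⇒  (0, 5/3, -8/3, 5, -7/3)
     R3 -= 2·R0  ⇒  (0, -10/3, -5/3, -6, 5/3)
[2] R1 /= 8/3  ⇒  (0, 1, -7/4, 9/4, -5/4)
     R0 -= -1/3·R1  ⇒  (1, 0, -5/4, 7/4, -3/4)
     R2 -= 5/3·R1  ⇒  (0, 0, 1/4, 5/4, -1/4)
     R3 -= -10/3·R1  ⇒  (0, 0, -15/2, 3/2, -5/2)
[3] R2 /= 1/4  ⇒  (0, 0, 1, 5, -1)
     R0 -= -5/4·R2  ⇒  (1, 0, 0, 8, -2)
     R1 -= -7/4·R2  ⇒  (0, 1, 0, 11, -3)
     R3 -= -15/2·R2  ⇒  (0, 0, 0, 39, -10)
[4] R3 /= 39  ⇒  (0, 0, 0, 1, -10/39)
     R0 -= 8·R3  ⇒  (1, 0, 0, 0, 2/39)
     R1 -= 11·R3  ⇒  (0, 1, 0, 0, -7/39)
     R2 -= 5·R3  ⇒  (0, 0, 1, 0, 11/39)

M[2][4] = 11/39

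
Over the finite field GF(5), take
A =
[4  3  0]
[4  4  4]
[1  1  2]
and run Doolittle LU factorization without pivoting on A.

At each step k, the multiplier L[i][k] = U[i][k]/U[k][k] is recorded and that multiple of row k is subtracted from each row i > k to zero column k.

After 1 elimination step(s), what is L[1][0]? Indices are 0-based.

L[1][0] = 1

Step 1: pivot at (0,0) is 4.
  row1 ← row1 − (1)·row0  ⇒  L[1][0]=1, U row1=(0, 1, 4)
  row2 ← row2 − (4)·row0  ⇒  L[2][0]=4, U row2=(0, 4, 2)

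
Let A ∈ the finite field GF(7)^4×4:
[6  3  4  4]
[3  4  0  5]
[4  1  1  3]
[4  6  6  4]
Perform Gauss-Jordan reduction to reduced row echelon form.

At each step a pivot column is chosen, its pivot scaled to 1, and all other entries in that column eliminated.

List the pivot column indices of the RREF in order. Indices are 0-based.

pivot columns: 0, 1, 2, 3

step 1: normalize row 0 (÷6) = (1, 4, 3, 3)
  row 1: subtract 3×row0 = (0, 6, 5, 3)
  row 2: subtract 4×row0 = (0, 6, 3, 5)
  row 3: subtract 4×row0 = (0, 4, 1, 6)
step 2: normalize row 1 (÷6) = (0, 1, 2, 4)
  row 0: subtract 4×row1 = (1, 0, 2, 1)
  row 2: subtract 6×row1 = (0, 0, 5, 2)
  row 3: subtract 4×row1 = (0, 0, 0, 4)
step 3: normalize row 2 (÷5) = (0, 0, 1, 6)
  row 0: subtract 2×row2 = (1, 0, 0, 3)
  row 1: subtract 2×row2 = (0, 1, 0, 6)
step 4: normalize row 3 (÷4) = (0, 0, 0, 1)
  row 0: subtract 3×row3 = (1, 0, 0, 0)
  row 1: subtract 6×row3 = (0, 1, 0, 0)
  row 2: subtract 6×row3 = (0, 0, 1, 0)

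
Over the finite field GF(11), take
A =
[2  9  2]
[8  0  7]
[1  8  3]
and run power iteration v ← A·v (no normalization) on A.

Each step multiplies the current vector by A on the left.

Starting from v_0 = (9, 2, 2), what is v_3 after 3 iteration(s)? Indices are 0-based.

v_0 = (9, 2, 2).
v_1 = A·v_0 = (7, 9, 9).
v_2 = A·v_1 = (3, 9, 7).
v_3 = A·v_2 = (2, 7, 8).

v_3 = (2, 7, 8)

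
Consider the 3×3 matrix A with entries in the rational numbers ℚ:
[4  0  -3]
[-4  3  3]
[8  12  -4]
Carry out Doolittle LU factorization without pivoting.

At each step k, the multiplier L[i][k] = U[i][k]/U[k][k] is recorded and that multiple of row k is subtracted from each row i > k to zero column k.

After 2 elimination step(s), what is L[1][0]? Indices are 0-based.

L[1][0] = -1

[col 0] pivot 4
  R1 -= -1*R0 → (0, 3, 0)  (L[1][0] := -1)
  R2 -= 2*R0 → (0, 12, 2)  (L[2][0] := 2)
[col 1] pivot 3
  R2 -= 4*R1 → (0, 0, 2)  (L[2][1] := 4)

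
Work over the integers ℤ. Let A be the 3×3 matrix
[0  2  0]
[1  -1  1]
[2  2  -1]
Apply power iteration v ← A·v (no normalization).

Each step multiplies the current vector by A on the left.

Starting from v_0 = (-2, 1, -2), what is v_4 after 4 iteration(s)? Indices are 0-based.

v_0 = (-2, 1, -2).
v_1 = A·v_0 = (2, -5, 0).
v_2 = A·v_1 = (-10, 7, -6).
v_3 = A·v_2 = (14, -23, 0).
v_4 = A·v_3 = (-46, 37, -18).

v_4 = (-46, 37, -18)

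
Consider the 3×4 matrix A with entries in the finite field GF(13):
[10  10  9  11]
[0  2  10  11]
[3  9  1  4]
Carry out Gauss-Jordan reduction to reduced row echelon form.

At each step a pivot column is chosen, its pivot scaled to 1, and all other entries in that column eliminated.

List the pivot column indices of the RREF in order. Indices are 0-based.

pivot columns: 0, 1, 2

pivot(0,0)=10: scale R0 → (1, 1, 10, 5)
  clear (2,0): R2 −= (3)R0 → (0, 6, 10, 2)
pivot(1,1)=2: scale R1 → (0, 1, 5, 12)
  clear (0,1): R0 −= (1)R1 → (1, 0, 5, 6)
  clear (2,1): R2 −= (6)R1 → (0, 0, 6, 8)
pivot(2,2)=6: scale R2 → (0, 0, 1, 10)
  clear (0,2): R0 −= (5)R2 → (1, 0, 0, 8)
  clear (1,2): R1 −= (5)R2 → (0, 1, 0, 1)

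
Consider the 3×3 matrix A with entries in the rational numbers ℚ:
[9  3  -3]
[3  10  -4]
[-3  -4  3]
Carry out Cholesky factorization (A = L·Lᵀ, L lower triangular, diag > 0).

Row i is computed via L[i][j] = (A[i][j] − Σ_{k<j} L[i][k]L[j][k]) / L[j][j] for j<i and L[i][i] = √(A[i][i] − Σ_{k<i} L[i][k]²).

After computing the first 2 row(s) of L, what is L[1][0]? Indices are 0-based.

Step 1: L[0][0] = √(9) = 3.
  L[1][0] = (3) / L[0][0] = 1.
Step 2: L[1][1] = √(9) = 3.

L[1][0] = 1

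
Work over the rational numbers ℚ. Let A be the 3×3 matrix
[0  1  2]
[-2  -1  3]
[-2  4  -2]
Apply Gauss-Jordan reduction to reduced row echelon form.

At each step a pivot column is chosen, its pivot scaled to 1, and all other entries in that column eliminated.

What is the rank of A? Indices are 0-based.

rank = 3

step 1: exchange rows 0,1
step 1: normalize row 0 (÷-2) = (1, 1/2, -3/2)
  row 2: subtract -2×row0 = (0, 5, -5)
step 2: normalize row 1 (÷1) = (0, 1, 2)
  row 0: subtract 1/2×row1 = (1, 0, -5/2)
  row 2: subtract 5×row1 = (0, 0, -15)
step 3: normalize row 2 (÷-15) = (0, 0, 1)
  row 0: subtract -5/2×row2 = (1, 0, 0)
  row 1: subtract 2×row2 = (0, 1, 0)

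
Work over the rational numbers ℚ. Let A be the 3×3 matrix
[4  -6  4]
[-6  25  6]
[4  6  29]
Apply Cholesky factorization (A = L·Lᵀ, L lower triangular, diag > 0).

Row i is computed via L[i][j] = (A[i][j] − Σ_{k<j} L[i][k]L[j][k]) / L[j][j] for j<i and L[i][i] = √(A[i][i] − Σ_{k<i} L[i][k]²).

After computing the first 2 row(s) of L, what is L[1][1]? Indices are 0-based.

Step 1: L[0][0] = √(4) = 2.
  L[1][0] = (-6) / L[0][0] = -3.
Step 2: L[1][1] = √(16) = 4.

L[1][1] = 4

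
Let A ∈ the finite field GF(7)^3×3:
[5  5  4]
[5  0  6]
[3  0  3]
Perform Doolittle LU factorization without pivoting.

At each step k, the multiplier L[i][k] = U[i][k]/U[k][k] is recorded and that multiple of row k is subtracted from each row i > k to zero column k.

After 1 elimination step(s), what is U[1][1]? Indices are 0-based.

U[1][1] = 2

[col 0] pivot 5
  R1 -= 1*R0 → (0, 2, 2)  (L[1][0] := 1)
  R2 -= 2*R0 → (0, 4, 2)  (L[2][0] := 2)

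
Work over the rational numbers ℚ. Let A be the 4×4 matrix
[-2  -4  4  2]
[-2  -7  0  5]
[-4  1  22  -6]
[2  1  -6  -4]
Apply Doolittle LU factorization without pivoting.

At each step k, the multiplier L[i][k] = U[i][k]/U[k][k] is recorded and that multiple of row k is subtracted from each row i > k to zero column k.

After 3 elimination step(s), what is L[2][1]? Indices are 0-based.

L[2][1] = -3

Step 1: pivot at (0,0) is -2.
  row1 ← row1 − (1)·row0  ⇒  L[1][0]=1, U row1=(0, -3, -4, 3)
  row2 ← row2 − (2)·row0  ⇒  L[2][0]=2, U row2=(0, 9, 14, -10)
  row3 ← row3 − (-1)·row0  ⇒  L[3][0]=-1, U row3=(0, -3, -2, -2)
Step 2: pivot at (1,1) is -3.
  row2 ← row2 − (-3)·row1  ⇒  L[2][1]=-3, U row2=(0, 0, 2, -1)
  row3 ← row3 − (1)·row1  ⇒  L[3][1]=1, U row3=(0, 0, 2, -5)
Step 3: pivot at (2,2) is 2.
  row3 ← row3 − (1)·row2  ⇒  L[3][2]=1, U row3=(0, 0, 0, -4)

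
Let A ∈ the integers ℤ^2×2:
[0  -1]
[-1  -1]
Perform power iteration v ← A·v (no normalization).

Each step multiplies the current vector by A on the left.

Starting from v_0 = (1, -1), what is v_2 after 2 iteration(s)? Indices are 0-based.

v_2 = (0, -1)

v_0 = (1, -1).
v_1 = A·v_0 = (1, 0).
v_2 = A·v_1 = (0, -1).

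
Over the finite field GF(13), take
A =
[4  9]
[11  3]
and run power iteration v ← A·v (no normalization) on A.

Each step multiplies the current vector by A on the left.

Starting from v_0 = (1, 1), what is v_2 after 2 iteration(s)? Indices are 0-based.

v_0 = (1, 1).
v_1 = A·v_0 = (0, 1).
v_2 = A·v_1 = (9, 3).

v_2 = (9, 3)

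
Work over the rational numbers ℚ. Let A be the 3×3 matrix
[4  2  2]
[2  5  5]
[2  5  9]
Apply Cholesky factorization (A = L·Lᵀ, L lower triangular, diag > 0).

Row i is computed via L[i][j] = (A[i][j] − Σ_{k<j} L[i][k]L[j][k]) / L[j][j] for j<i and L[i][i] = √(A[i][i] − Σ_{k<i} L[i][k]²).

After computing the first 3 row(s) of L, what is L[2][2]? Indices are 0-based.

L[2][2] = 2

Step 1: L[0][0] = √(4) = 2.
  L[1][0] = (2) / L[0][0] = 1.
Step 2: L[1][1] = √(4) = 2.
  L[2][0] = (2) / L[0][0] = 1.
  L[2][1] = (4) / L[1][1] = 2.
Step 3: L[2][2] = √(4) = 2.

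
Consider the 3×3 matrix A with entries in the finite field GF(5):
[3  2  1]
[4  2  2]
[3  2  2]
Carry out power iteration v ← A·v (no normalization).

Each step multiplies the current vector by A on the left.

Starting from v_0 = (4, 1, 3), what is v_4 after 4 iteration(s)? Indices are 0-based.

v_0 = (4, 1, 3).
v_1 = A·v_0 = (2, 4, 0).
v_2 = A·v_1 = (4, 1, 4).
v_3 = A·v_2 = (3, 1, 2).
v_4 = A·v_3 = (3, 3, 0).

v_4 = (3, 3, 0)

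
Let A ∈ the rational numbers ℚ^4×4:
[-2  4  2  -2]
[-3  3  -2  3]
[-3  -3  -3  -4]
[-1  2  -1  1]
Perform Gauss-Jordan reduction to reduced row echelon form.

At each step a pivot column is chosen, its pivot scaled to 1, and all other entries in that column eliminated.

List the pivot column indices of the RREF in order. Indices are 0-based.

step 1: normalize row 0 (÷-2) = (1, -2, -1, 1)
  row 1: subtract -3×row0 = (0, -3, -5, 6)
  row 2: subtract -3×row0 = (0, -9, -6, -1)
  row 3: subtract -1×row0 = (0, 0, -2, 2)
step 2: normalize row 1 (÷-3) = (0, 1, 5/3, -2)
  row 0: subtract -2×row1 = (1, 0, 7/3, -3)
  row 2: subtract -9×row1 = (0, 0, 9, -19)
step 3: normalize row 2 (÷9) = (0, 0, 1, -19/9)
  row 0: subtract 7/3×row2 = (1, 0, 0, 52/27)
  row 1: subtract 5/3×row2 = (0, 1, 0, 41/27)
  row 3: subtract -2×row2 = (0, 0, 0, -20/9)
step 4: normalize row 3 (÷-20/9) = (0, 0, 0, 1)
  row 0: subtract 52/27×row3 = (1, 0, 0, 0)
  row 1: subtract 41/27×row3 = (0, 1, 0, 0)
  row 2: subtract -19/9×row3 = (0, 0, 1, 0)

pivot columns: 0, 1, 2, 3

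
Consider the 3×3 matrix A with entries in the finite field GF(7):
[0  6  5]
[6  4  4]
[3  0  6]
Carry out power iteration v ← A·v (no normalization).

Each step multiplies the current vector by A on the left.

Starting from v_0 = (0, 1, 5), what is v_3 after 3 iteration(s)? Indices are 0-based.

v_0 = (0, 1, 5).
v_1 = A·v_0 = (3, 3, 2).
v_2 = A·v_1 = (0, 3, 0).
v_3 = A·v_2 = (4, 5, 0).

v_3 = (4, 5, 0)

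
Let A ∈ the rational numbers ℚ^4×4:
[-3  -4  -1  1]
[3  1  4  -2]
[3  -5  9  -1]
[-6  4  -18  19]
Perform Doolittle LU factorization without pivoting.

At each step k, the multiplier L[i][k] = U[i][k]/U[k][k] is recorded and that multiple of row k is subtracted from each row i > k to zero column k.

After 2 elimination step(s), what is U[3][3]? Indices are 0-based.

[col 0] pivot -3
  R1 -= -1*R0 → (0, -3, 3, -1)  (L[1][0] := -1)
  R2 -= -1*R0 → (0, -9, 8, 0)  (L[2][0] := -1)
  R3 -= 2*R0 → (0, 12, -16, 17)  (L[3][0] := 2)
[col 1] pivot -3
  R2 -= 3*R1 → (0, 0, -1, 3)  (L[2][1] := 3)
  R3 -= -4*R1 → (0, 0, -4, 13)  (L[3][1] := -4)

U[3][3] = 13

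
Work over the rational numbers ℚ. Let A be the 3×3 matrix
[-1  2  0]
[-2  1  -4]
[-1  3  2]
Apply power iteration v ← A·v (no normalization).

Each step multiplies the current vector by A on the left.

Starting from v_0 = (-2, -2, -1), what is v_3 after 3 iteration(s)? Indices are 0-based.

v_3 = (54, -26, 104)

v_0 = (-2, -2, -1).
v_1 = A·v_0 = (-2, 6, -6).
v_2 = A·v_1 = (14, 34, 8).
v_3 = A·v_2 = (54, -26, 104).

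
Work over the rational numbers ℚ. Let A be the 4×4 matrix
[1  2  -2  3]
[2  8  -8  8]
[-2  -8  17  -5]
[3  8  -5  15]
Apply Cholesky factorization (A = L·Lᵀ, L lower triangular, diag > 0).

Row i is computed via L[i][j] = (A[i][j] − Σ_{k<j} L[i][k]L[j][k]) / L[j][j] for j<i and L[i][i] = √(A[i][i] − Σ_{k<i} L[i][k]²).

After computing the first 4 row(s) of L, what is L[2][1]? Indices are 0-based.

Step 1: L[0][0] = √(1) = 1.
  L[1][0] = (2) / L[0][0] = 2.
Step 2: L[1][1] = √(4) = 2.
  L[2][0] = (-2) / L[0][0] = -2.
  L[2][1] = (-4) / L[1][1] = -2.
Step 3: L[2][2] = √(9) = 3.
  L[3][0] = (3) / L[0][0] = 3.
  L[3][1] = (2) / L[1][1] = 1.
  L[3][2] = (3) / L[2][2] = 1.
Step 4: L[3][3] = √(4) = 2.

L[2][1] = -2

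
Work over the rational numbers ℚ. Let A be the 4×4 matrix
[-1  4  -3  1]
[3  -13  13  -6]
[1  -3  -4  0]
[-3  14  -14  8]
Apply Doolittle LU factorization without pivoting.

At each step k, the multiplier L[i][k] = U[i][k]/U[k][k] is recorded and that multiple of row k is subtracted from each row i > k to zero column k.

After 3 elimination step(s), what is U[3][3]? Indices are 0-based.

U[3][3] = -3

k=0: U[0][0]=-1
  eliminate (1,0): mult=-3, new row 1: (0, -1, 4, -3); set L[1][0]=-3
  eliminate (2,0): mult=-1, new row 2: (0, 1, -7, 1); set L[2][0]=-1
  eliminate (3,0): mult=3, new row 3: (0, 2, -5, 5); set L[3][0]=3
k=1: U[1][1]=-1
  eliminate (2,1): mult=-1, new row 2: (0, 0, -3, -2); set L[2][1]=-1
  eliminate (3,1): mult=-2, new row 3: (0, 0, 3, -1); set L[3][1]=-2
k=2: U[2][2]=-3
  eliminate (3,2): mult=-1, new row 3: (0, 0, 0, -3); set L[3][2]=-1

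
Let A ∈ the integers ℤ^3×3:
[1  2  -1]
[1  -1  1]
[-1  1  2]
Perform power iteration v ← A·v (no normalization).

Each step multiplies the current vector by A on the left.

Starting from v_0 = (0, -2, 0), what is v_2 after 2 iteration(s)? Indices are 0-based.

v_0 = (0, -2, 0).
v_1 = A·v_0 = (-4, 2, -2).
v_2 = A·v_1 = (2, -8, 2).

v_2 = (2, -8, 2)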